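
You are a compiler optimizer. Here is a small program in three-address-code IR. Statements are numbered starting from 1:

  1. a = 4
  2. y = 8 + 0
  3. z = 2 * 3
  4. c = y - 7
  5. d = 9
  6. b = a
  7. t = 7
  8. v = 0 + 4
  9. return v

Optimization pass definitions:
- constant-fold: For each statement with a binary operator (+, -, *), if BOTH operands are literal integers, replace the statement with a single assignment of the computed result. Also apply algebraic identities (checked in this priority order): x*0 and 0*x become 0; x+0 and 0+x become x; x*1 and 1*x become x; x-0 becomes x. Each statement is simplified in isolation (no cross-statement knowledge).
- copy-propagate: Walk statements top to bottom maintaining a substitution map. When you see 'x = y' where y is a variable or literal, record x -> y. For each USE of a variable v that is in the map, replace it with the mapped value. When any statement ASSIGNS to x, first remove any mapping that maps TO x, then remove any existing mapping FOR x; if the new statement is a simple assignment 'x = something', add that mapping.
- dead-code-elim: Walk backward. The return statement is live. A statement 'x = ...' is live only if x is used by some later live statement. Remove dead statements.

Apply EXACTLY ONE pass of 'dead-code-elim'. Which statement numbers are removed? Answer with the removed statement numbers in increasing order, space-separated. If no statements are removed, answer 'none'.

Answer: 1 2 3 4 5 6 7

Derivation:
Backward liveness scan:
Stmt 1 'a = 4': DEAD (a not in live set [])
Stmt 2 'y = 8 + 0': DEAD (y not in live set [])
Stmt 3 'z = 2 * 3': DEAD (z not in live set [])
Stmt 4 'c = y - 7': DEAD (c not in live set [])
Stmt 5 'd = 9': DEAD (d not in live set [])
Stmt 6 'b = a': DEAD (b not in live set [])
Stmt 7 't = 7': DEAD (t not in live set [])
Stmt 8 'v = 0 + 4': KEEP (v is live); live-in = []
Stmt 9 'return v': KEEP (return); live-in = ['v']
Removed statement numbers: [1, 2, 3, 4, 5, 6, 7]
Surviving IR:
  v = 0 + 4
  return v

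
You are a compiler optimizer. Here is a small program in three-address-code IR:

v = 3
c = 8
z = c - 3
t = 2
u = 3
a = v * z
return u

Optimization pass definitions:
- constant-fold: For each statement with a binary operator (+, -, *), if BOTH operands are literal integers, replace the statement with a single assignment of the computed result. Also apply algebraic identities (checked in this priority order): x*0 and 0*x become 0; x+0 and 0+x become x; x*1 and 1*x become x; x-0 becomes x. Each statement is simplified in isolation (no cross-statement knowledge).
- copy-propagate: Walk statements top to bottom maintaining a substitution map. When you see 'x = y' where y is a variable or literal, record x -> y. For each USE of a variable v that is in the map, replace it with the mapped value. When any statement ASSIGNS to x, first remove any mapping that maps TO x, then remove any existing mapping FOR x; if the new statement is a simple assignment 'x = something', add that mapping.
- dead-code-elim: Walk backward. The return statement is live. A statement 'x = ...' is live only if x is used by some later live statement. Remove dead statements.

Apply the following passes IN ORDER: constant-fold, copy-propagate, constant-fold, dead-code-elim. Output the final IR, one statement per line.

Initial IR:
  v = 3
  c = 8
  z = c - 3
  t = 2
  u = 3
  a = v * z
  return u
After constant-fold (7 stmts):
  v = 3
  c = 8
  z = c - 3
  t = 2
  u = 3
  a = v * z
  return u
After copy-propagate (7 stmts):
  v = 3
  c = 8
  z = 8 - 3
  t = 2
  u = 3
  a = 3 * z
  return 3
After constant-fold (7 stmts):
  v = 3
  c = 8
  z = 5
  t = 2
  u = 3
  a = 3 * z
  return 3
After dead-code-elim (1 stmts):
  return 3

Answer: return 3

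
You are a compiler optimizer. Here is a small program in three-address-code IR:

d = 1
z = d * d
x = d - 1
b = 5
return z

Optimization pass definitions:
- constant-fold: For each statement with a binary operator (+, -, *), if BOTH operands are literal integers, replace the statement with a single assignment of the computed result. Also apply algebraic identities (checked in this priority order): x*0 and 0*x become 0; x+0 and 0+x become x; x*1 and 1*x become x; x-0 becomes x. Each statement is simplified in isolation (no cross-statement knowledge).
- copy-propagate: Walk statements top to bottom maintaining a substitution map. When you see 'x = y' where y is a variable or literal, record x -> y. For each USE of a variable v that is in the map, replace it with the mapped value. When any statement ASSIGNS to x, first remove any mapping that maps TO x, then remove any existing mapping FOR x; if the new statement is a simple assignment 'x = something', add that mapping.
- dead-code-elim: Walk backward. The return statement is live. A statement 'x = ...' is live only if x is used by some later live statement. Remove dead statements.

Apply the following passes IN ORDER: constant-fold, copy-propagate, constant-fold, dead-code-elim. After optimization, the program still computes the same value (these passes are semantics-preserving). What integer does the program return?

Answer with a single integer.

Answer: 1

Derivation:
Initial IR:
  d = 1
  z = d * d
  x = d - 1
  b = 5
  return z
After constant-fold (5 stmts):
  d = 1
  z = d * d
  x = d - 1
  b = 5
  return z
After copy-propagate (5 stmts):
  d = 1
  z = 1 * 1
  x = 1 - 1
  b = 5
  return z
After constant-fold (5 stmts):
  d = 1
  z = 1
  x = 0
  b = 5
  return z
After dead-code-elim (2 stmts):
  z = 1
  return z
Evaluate:
  d = 1  =>  d = 1
  z = d * d  =>  z = 1
  x = d - 1  =>  x = 0
  b = 5  =>  b = 5
  return z = 1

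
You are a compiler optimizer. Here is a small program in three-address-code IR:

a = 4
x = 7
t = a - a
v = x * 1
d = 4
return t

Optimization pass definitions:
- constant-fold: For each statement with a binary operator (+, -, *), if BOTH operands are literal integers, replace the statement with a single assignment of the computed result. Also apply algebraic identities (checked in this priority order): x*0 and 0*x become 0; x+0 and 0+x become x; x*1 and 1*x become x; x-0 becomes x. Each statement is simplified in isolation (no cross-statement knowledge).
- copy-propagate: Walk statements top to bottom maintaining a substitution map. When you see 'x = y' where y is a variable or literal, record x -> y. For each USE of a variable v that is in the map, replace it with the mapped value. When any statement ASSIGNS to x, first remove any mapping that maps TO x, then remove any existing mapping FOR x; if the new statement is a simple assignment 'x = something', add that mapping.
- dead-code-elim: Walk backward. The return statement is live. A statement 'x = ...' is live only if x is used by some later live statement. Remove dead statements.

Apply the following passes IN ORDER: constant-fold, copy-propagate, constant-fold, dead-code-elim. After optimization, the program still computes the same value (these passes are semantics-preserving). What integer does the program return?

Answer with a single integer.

Initial IR:
  a = 4
  x = 7
  t = a - a
  v = x * 1
  d = 4
  return t
After constant-fold (6 stmts):
  a = 4
  x = 7
  t = a - a
  v = x
  d = 4
  return t
After copy-propagate (6 stmts):
  a = 4
  x = 7
  t = 4 - 4
  v = 7
  d = 4
  return t
After constant-fold (6 stmts):
  a = 4
  x = 7
  t = 0
  v = 7
  d = 4
  return t
After dead-code-elim (2 stmts):
  t = 0
  return t
Evaluate:
  a = 4  =>  a = 4
  x = 7  =>  x = 7
  t = a - a  =>  t = 0
  v = x * 1  =>  v = 7
  d = 4  =>  d = 4
  return t = 0

Answer: 0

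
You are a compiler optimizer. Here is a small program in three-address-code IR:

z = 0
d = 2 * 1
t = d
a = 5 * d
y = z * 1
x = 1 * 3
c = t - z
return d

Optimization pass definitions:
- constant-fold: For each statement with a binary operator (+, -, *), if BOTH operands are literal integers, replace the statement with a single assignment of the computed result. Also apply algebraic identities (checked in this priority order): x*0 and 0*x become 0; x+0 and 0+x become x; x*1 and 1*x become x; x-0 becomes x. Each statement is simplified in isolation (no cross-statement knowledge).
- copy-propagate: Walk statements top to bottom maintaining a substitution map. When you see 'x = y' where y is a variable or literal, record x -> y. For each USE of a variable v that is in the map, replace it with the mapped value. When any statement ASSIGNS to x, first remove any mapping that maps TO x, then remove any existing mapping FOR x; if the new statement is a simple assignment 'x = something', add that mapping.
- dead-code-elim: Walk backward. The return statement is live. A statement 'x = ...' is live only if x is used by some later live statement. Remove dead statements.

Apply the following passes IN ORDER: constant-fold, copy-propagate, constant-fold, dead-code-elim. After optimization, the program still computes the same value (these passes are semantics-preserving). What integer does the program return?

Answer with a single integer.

Initial IR:
  z = 0
  d = 2 * 1
  t = d
  a = 5 * d
  y = z * 1
  x = 1 * 3
  c = t - z
  return d
After constant-fold (8 stmts):
  z = 0
  d = 2
  t = d
  a = 5 * d
  y = z
  x = 3
  c = t - z
  return d
After copy-propagate (8 stmts):
  z = 0
  d = 2
  t = 2
  a = 5 * 2
  y = 0
  x = 3
  c = 2 - 0
  return 2
After constant-fold (8 stmts):
  z = 0
  d = 2
  t = 2
  a = 10
  y = 0
  x = 3
  c = 2
  return 2
After dead-code-elim (1 stmts):
  return 2
Evaluate:
  z = 0  =>  z = 0
  d = 2 * 1  =>  d = 2
  t = d  =>  t = 2
  a = 5 * d  =>  a = 10
  y = z * 1  =>  y = 0
  x = 1 * 3  =>  x = 3
  c = t - z  =>  c = 2
  return d = 2

Answer: 2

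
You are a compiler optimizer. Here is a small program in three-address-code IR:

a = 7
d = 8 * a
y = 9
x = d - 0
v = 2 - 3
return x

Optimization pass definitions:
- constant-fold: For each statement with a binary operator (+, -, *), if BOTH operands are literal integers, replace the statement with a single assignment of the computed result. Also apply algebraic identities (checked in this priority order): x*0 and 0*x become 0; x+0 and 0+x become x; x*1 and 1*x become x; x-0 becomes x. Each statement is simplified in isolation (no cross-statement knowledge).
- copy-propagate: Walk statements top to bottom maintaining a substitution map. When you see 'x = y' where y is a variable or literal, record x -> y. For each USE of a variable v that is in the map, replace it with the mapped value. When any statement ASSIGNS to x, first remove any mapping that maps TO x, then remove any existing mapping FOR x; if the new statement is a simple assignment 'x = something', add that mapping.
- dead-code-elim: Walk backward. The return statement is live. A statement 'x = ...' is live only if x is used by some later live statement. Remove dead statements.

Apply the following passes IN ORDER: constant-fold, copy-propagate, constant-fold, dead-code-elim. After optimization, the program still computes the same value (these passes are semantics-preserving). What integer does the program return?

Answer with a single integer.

Answer: 56

Derivation:
Initial IR:
  a = 7
  d = 8 * a
  y = 9
  x = d - 0
  v = 2 - 3
  return x
After constant-fold (6 stmts):
  a = 7
  d = 8 * a
  y = 9
  x = d
  v = -1
  return x
After copy-propagate (6 stmts):
  a = 7
  d = 8 * 7
  y = 9
  x = d
  v = -1
  return d
After constant-fold (6 stmts):
  a = 7
  d = 56
  y = 9
  x = d
  v = -1
  return d
After dead-code-elim (2 stmts):
  d = 56
  return d
Evaluate:
  a = 7  =>  a = 7
  d = 8 * a  =>  d = 56
  y = 9  =>  y = 9
  x = d - 0  =>  x = 56
  v = 2 - 3  =>  v = -1
  return x = 56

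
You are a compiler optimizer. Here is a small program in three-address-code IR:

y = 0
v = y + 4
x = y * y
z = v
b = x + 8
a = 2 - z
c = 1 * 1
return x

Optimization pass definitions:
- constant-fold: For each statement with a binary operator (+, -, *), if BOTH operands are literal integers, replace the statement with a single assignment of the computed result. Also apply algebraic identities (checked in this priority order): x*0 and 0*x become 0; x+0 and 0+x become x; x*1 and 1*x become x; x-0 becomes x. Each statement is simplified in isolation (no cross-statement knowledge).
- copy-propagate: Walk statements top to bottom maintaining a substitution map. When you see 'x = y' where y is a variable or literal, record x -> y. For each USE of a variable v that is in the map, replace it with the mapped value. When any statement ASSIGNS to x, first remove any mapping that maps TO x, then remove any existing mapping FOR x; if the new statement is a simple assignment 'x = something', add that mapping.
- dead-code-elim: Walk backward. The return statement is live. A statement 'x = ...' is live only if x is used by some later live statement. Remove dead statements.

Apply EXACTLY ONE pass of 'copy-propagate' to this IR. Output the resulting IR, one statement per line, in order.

Answer: y = 0
v = 0 + 4
x = 0 * 0
z = v
b = x + 8
a = 2 - v
c = 1 * 1
return x

Derivation:
Applying copy-propagate statement-by-statement:
  [1] y = 0  (unchanged)
  [2] v = y + 4  -> v = 0 + 4
  [3] x = y * y  -> x = 0 * 0
  [4] z = v  (unchanged)
  [5] b = x + 8  (unchanged)
  [6] a = 2 - z  -> a = 2 - v
  [7] c = 1 * 1  (unchanged)
  [8] return x  (unchanged)
Result (8 stmts):
  y = 0
  v = 0 + 4
  x = 0 * 0
  z = v
  b = x + 8
  a = 2 - v
  c = 1 * 1
  return x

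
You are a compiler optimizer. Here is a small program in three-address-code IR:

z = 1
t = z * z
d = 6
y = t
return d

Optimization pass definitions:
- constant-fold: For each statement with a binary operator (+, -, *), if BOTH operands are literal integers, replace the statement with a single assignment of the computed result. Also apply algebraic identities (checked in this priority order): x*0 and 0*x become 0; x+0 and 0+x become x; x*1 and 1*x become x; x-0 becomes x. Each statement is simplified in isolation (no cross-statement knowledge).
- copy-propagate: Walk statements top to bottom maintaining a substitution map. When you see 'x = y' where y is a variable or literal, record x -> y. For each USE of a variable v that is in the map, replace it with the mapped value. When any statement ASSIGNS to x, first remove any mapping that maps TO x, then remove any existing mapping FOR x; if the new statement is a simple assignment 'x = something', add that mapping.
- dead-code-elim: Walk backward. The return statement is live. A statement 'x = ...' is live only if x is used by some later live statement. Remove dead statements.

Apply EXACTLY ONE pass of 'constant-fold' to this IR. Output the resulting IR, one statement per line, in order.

Applying constant-fold statement-by-statement:
  [1] z = 1  (unchanged)
  [2] t = z * z  (unchanged)
  [3] d = 6  (unchanged)
  [4] y = t  (unchanged)
  [5] return d  (unchanged)
Result (5 stmts):
  z = 1
  t = z * z
  d = 6
  y = t
  return d

Answer: z = 1
t = z * z
d = 6
y = t
return d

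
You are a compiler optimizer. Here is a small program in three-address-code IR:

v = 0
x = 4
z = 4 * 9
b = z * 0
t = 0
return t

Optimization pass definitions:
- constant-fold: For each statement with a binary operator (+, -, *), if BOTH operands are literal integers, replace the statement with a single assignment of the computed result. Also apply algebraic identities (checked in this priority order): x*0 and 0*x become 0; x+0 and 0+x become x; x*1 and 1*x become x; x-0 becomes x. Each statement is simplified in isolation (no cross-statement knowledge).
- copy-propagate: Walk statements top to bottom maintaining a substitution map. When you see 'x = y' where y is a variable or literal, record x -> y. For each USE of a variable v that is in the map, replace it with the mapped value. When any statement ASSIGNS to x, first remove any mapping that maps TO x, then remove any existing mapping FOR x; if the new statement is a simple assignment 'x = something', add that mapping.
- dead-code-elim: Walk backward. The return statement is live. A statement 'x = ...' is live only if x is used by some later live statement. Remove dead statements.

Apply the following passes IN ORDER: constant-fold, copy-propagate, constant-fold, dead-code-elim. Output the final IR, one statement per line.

Answer: return 0

Derivation:
Initial IR:
  v = 0
  x = 4
  z = 4 * 9
  b = z * 0
  t = 0
  return t
After constant-fold (6 stmts):
  v = 0
  x = 4
  z = 36
  b = 0
  t = 0
  return t
After copy-propagate (6 stmts):
  v = 0
  x = 4
  z = 36
  b = 0
  t = 0
  return 0
After constant-fold (6 stmts):
  v = 0
  x = 4
  z = 36
  b = 0
  t = 0
  return 0
After dead-code-elim (1 stmts):
  return 0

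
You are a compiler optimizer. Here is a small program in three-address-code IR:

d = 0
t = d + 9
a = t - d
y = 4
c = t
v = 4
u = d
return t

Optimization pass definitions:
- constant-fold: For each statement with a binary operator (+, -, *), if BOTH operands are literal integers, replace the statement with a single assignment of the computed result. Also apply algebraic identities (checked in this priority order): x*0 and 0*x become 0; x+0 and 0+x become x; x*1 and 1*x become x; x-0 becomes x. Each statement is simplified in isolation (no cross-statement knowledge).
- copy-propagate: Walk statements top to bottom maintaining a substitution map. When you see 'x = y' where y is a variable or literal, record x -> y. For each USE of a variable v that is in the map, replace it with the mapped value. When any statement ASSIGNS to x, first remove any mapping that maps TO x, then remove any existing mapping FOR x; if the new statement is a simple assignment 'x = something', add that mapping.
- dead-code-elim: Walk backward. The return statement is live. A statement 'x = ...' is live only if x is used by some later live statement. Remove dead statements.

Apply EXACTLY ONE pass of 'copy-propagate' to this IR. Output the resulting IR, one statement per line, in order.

Applying copy-propagate statement-by-statement:
  [1] d = 0  (unchanged)
  [2] t = d + 9  -> t = 0 + 9
  [3] a = t - d  -> a = t - 0
  [4] y = 4  (unchanged)
  [5] c = t  (unchanged)
  [6] v = 4  (unchanged)
  [7] u = d  -> u = 0
  [8] return t  (unchanged)
Result (8 stmts):
  d = 0
  t = 0 + 9
  a = t - 0
  y = 4
  c = t
  v = 4
  u = 0
  return t

Answer: d = 0
t = 0 + 9
a = t - 0
y = 4
c = t
v = 4
u = 0
return t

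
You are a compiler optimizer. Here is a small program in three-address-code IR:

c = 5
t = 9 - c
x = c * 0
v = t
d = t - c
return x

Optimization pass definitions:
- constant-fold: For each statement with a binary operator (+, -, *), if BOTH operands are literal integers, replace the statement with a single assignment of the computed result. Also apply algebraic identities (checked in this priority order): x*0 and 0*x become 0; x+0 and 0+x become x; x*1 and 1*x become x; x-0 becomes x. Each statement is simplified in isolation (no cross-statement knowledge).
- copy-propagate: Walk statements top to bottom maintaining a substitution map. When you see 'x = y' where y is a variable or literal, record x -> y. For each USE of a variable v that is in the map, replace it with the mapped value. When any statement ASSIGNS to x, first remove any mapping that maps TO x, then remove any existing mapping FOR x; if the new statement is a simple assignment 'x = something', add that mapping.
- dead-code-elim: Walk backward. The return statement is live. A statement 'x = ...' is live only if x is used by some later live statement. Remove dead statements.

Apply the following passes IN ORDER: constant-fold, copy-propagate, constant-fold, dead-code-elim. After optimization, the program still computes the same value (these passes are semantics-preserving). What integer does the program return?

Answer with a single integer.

Initial IR:
  c = 5
  t = 9 - c
  x = c * 0
  v = t
  d = t - c
  return x
After constant-fold (6 stmts):
  c = 5
  t = 9 - c
  x = 0
  v = t
  d = t - c
  return x
After copy-propagate (6 stmts):
  c = 5
  t = 9 - 5
  x = 0
  v = t
  d = t - 5
  return 0
After constant-fold (6 stmts):
  c = 5
  t = 4
  x = 0
  v = t
  d = t - 5
  return 0
After dead-code-elim (1 stmts):
  return 0
Evaluate:
  c = 5  =>  c = 5
  t = 9 - c  =>  t = 4
  x = c * 0  =>  x = 0
  v = t  =>  v = 4
  d = t - c  =>  d = -1
  return x = 0

Answer: 0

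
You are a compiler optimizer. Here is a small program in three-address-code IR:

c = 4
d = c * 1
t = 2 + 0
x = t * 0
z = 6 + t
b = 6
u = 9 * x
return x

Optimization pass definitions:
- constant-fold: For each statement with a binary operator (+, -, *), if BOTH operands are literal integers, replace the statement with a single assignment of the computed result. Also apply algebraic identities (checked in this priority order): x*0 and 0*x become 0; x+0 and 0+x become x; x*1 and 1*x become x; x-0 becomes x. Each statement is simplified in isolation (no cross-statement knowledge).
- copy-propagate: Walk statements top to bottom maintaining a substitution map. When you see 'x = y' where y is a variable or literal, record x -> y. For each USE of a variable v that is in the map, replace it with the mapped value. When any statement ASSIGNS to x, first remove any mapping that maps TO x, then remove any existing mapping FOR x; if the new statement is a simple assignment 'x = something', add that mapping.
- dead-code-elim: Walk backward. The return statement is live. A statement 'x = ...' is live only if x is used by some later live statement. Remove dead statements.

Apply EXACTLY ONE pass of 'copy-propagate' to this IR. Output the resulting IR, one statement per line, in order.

Answer: c = 4
d = 4 * 1
t = 2 + 0
x = t * 0
z = 6 + t
b = 6
u = 9 * x
return x

Derivation:
Applying copy-propagate statement-by-statement:
  [1] c = 4  (unchanged)
  [2] d = c * 1  -> d = 4 * 1
  [3] t = 2 + 0  (unchanged)
  [4] x = t * 0  (unchanged)
  [5] z = 6 + t  (unchanged)
  [6] b = 6  (unchanged)
  [7] u = 9 * x  (unchanged)
  [8] return x  (unchanged)
Result (8 stmts):
  c = 4
  d = 4 * 1
  t = 2 + 0
  x = t * 0
  z = 6 + t
  b = 6
  u = 9 * x
  return x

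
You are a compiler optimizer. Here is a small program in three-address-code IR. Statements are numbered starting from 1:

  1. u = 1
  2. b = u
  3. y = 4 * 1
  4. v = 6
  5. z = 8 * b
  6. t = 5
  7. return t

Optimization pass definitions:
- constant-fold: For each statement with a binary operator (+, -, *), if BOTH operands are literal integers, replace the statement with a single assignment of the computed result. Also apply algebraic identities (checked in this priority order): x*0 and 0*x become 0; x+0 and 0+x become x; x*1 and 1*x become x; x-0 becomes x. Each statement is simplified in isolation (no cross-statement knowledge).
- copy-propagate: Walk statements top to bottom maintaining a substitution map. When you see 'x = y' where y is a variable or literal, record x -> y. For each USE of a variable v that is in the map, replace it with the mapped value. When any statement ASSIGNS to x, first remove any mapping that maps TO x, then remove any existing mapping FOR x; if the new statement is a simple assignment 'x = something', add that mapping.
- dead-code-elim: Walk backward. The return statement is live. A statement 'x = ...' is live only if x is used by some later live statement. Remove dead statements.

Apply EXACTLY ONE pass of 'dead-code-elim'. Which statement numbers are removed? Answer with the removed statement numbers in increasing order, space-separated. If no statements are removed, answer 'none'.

Backward liveness scan:
Stmt 1 'u = 1': DEAD (u not in live set [])
Stmt 2 'b = u': DEAD (b not in live set [])
Stmt 3 'y = 4 * 1': DEAD (y not in live set [])
Stmt 4 'v = 6': DEAD (v not in live set [])
Stmt 5 'z = 8 * b': DEAD (z not in live set [])
Stmt 6 't = 5': KEEP (t is live); live-in = []
Stmt 7 'return t': KEEP (return); live-in = ['t']
Removed statement numbers: [1, 2, 3, 4, 5]
Surviving IR:
  t = 5
  return t

Answer: 1 2 3 4 5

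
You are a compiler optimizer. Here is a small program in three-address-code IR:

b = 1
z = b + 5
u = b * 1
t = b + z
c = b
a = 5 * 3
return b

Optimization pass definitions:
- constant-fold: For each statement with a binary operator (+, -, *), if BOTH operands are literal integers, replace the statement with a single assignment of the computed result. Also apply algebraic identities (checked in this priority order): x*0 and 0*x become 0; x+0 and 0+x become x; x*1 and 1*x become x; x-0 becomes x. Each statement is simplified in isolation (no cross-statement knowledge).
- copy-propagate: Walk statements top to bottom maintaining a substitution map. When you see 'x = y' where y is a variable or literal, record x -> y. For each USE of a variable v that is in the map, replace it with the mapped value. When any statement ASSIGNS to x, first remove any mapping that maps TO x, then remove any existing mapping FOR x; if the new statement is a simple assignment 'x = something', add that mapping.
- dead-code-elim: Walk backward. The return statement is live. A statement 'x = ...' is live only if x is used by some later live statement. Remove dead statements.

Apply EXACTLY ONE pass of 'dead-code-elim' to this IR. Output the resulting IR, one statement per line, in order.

Answer: b = 1
return b

Derivation:
Applying dead-code-elim statement-by-statement:
  [7] return b  -> KEEP (return); live=['b']
  [6] a = 5 * 3  -> DEAD (a not live)
  [5] c = b  -> DEAD (c not live)
  [4] t = b + z  -> DEAD (t not live)
  [3] u = b * 1  -> DEAD (u not live)
  [2] z = b + 5  -> DEAD (z not live)
  [1] b = 1  -> KEEP; live=[]
Result (2 stmts):
  b = 1
  return b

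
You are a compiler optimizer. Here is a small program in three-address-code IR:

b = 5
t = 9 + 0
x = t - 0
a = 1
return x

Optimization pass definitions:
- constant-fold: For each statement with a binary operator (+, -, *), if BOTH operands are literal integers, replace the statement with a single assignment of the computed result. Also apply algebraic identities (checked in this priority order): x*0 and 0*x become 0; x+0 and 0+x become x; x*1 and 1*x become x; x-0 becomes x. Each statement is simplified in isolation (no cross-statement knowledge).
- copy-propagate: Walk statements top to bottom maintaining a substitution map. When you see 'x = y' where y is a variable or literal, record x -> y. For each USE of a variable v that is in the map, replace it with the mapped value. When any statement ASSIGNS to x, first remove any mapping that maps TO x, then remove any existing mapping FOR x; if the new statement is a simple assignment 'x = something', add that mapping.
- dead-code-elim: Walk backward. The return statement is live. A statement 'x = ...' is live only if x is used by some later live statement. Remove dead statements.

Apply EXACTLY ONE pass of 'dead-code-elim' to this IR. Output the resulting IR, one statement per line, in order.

Applying dead-code-elim statement-by-statement:
  [5] return x  -> KEEP (return); live=['x']
  [4] a = 1  -> DEAD (a not live)
  [3] x = t - 0  -> KEEP; live=['t']
  [2] t = 9 + 0  -> KEEP; live=[]
  [1] b = 5  -> DEAD (b not live)
Result (3 stmts):
  t = 9 + 0
  x = t - 0
  return x

Answer: t = 9 + 0
x = t - 0
return x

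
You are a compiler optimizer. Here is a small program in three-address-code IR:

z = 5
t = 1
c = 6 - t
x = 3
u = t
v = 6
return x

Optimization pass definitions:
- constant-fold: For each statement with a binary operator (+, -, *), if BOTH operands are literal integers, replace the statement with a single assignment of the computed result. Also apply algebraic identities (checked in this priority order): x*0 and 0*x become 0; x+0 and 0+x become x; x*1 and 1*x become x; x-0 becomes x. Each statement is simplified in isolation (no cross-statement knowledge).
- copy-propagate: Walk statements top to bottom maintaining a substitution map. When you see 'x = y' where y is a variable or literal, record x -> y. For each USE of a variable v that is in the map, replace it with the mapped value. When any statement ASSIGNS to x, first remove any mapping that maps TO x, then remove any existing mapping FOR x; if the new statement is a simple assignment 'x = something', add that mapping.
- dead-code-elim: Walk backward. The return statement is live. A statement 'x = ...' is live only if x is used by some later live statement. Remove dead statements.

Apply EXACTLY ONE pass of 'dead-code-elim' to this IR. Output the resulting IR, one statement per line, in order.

Applying dead-code-elim statement-by-statement:
  [7] return x  -> KEEP (return); live=['x']
  [6] v = 6  -> DEAD (v not live)
  [5] u = t  -> DEAD (u not live)
  [4] x = 3  -> KEEP; live=[]
  [3] c = 6 - t  -> DEAD (c not live)
  [2] t = 1  -> DEAD (t not live)
  [1] z = 5  -> DEAD (z not live)
Result (2 stmts):
  x = 3
  return x

Answer: x = 3
return x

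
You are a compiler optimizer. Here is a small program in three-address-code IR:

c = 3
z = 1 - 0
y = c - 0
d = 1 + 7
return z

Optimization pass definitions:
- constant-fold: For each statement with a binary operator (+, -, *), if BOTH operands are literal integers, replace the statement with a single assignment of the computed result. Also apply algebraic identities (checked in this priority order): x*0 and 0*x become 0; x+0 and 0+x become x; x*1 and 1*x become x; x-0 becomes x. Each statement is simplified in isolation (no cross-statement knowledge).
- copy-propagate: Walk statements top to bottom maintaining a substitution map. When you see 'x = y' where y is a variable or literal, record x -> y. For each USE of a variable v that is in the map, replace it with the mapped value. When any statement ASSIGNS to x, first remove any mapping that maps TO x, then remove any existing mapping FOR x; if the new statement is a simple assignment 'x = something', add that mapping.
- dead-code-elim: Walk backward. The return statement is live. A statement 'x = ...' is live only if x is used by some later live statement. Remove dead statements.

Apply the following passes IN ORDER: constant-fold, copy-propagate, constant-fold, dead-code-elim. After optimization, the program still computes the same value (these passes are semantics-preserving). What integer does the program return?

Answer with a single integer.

Initial IR:
  c = 3
  z = 1 - 0
  y = c - 0
  d = 1 + 7
  return z
After constant-fold (5 stmts):
  c = 3
  z = 1
  y = c
  d = 8
  return z
After copy-propagate (5 stmts):
  c = 3
  z = 1
  y = 3
  d = 8
  return 1
After constant-fold (5 stmts):
  c = 3
  z = 1
  y = 3
  d = 8
  return 1
After dead-code-elim (1 stmts):
  return 1
Evaluate:
  c = 3  =>  c = 3
  z = 1 - 0  =>  z = 1
  y = c - 0  =>  y = 3
  d = 1 + 7  =>  d = 8
  return z = 1

Answer: 1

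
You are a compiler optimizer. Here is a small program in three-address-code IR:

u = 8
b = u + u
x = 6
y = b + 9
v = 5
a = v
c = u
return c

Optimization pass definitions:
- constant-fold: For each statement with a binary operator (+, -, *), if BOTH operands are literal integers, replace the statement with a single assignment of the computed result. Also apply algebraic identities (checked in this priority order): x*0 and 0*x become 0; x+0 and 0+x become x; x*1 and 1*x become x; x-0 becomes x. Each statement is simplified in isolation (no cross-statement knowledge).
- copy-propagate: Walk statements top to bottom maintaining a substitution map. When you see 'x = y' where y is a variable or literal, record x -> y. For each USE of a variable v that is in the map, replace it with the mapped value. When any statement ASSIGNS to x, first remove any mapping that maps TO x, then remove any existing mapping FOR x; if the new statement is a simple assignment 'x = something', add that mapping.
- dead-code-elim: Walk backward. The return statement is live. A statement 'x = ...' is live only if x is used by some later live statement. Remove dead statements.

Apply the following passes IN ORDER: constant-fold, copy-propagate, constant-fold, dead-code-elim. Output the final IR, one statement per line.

Answer: return 8

Derivation:
Initial IR:
  u = 8
  b = u + u
  x = 6
  y = b + 9
  v = 5
  a = v
  c = u
  return c
After constant-fold (8 stmts):
  u = 8
  b = u + u
  x = 6
  y = b + 9
  v = 5
  a = v
  c = u
  return c
After copy-propagate (8 stmts):
  u = 8
  b = 8 + 8
  x = 6
  y = b + 9
  v = 5
  a = 5
  c = 8
  return 8
After constant-fold (8 stmts):
  u = 8
  b = 16
  x = 6
  y = b + 9
  v = 5
  a = 5
  c = 8
  return 8
After dead-code-elim (1 stmts):
  return 8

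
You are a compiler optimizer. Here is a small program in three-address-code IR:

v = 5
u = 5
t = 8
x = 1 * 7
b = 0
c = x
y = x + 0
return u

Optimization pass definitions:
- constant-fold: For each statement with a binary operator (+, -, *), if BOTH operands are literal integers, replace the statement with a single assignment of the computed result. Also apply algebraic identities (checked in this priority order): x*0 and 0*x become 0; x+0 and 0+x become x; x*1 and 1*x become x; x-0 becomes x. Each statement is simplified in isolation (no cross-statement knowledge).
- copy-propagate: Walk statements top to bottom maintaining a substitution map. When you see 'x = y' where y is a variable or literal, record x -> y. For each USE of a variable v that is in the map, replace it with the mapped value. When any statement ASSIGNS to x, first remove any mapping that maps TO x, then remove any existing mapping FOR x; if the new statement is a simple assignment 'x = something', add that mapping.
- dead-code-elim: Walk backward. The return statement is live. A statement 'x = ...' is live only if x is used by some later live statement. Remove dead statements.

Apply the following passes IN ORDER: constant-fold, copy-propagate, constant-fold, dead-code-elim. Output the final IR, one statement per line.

Initial IR:
  v = 5
  u = 5
  t = 8
  x = 1 * 7
  b = 0
  c = x
  y = x + 0
  return u
After constant-fold (8 stmts):
  v = 5
  u = 5
  t = 8
  x = 7
  b = 0
  c = x
  y = x
  return u
After copy-propagate (8 stmts):
  v = 5
  u = 5
  t = 8
  x = 7
  b = 0
  c = 7
  y = 7
  return 5
After constant-fold (8 stmts):
  v = 5
  u = 5
  t = 8
  x = 7
  b = 0
  c = 7
  y = 7
  return 5
After dead-code-elim (1 stmts):
  return 5

Answer: return 5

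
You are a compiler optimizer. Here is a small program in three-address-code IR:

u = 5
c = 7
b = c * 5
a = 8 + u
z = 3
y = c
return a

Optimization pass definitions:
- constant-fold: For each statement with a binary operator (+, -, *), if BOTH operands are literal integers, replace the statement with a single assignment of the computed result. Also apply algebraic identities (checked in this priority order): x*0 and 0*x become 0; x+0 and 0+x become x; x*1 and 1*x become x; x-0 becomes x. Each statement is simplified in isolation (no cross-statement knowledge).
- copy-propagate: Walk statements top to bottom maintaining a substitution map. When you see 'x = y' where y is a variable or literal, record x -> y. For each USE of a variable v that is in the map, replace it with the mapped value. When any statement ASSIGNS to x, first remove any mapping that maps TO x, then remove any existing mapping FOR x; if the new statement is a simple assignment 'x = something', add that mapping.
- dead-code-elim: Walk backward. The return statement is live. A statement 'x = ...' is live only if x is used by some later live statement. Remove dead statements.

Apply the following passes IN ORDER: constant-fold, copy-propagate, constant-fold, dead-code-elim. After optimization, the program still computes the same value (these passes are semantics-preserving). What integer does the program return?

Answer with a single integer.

Answer: 13

Derivation:
Initial IR:
  u = 5
  c = 7
  b = c * 5
  a = 8 + u
  z = 3
  y = c
  return a
After constant-fold (7 stmts):
  u = 5
  c = 7
  b = c * 5
  a = 8 + u
  z = 3
  y = c
  return a
After copy-propagate (7 stmts):
  u = 5
  c = 7
  b = 7 * 5
  a = 8 + 5
  z = 3
  y = 7
  return a
After constant-fold (7 stmts):
  u = 5
  c = 7
  b = 35
  a = 13
  z = 3
  y = 7
  return a
After dead-code-elim (2 stmts):
  a = 13
  return a
Evaluate:
  u = 5  =>  u = 5
  c = 7  =>  c = 7
  b = c * 5  =>  b = 35
  a = 8 + u  =>  a = 13
  z = 3  =>  z = 3
  y = c  =>  y = 7
  return a = 13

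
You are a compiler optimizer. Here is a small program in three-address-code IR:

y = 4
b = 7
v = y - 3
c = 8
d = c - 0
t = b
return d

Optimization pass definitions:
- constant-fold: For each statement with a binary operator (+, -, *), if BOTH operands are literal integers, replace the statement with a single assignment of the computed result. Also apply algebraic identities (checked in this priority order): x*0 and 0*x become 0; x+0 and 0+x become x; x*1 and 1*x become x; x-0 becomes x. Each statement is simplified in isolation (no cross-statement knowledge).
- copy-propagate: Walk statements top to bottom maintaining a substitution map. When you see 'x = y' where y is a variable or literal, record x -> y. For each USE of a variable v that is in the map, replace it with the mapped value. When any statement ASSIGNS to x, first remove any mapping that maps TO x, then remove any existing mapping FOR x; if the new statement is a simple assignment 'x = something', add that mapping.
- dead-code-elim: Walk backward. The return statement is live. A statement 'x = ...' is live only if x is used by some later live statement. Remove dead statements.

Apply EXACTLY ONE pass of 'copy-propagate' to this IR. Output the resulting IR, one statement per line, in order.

Answer: y = 4
b = 7
v = 4 - 3
c = 8
d = 8 - 0
t = 7
return d

Derivation:
Applying copy-propagate statement-by-statement:
  [1] y = 4  (unchanged)
  [2] b = 7  (unchanged)
  [3] v = y - 3  -> v = 4 - 3
  [4] c = 8  (unchanged)
  [5] d = c - 0  -> d = 8 - 0
  [6] t = b  -> t = 7
  [7] return d  (unchanged)
Result (7 stmts):
  y = 4
  b = 7
  v = 4 - 3
  c = 8
  d = 8 - 0
  t = 7
  return d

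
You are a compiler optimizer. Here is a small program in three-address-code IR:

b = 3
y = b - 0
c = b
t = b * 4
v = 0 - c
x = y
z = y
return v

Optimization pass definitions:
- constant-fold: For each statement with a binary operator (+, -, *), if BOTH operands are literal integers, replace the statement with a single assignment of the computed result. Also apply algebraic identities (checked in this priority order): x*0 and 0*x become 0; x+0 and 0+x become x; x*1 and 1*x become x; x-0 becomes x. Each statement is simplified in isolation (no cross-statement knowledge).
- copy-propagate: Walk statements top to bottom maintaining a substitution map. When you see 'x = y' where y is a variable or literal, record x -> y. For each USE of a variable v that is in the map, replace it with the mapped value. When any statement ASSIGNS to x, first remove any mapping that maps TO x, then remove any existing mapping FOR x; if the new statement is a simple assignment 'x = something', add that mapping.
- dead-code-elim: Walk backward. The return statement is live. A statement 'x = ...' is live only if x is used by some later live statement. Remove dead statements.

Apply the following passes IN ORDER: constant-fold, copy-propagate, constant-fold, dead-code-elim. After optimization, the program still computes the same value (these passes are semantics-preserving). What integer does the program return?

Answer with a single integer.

Answer: -3

Derivation:
Initial IR:
  b = 3
  y = b - 0
  c = b
  t = b * 4
  v = 0 - c
  x = y
  z = y
  return v
After constant-fold (8 stmts):
  b = 3
  y = b
  c = b
  t = b * 4
  v = 0 - c
  x = y
  z = y
  return v
After copy-propagate (8 stmts):
  b = 3
  y = 3
  c = 3
  t = 3 * 4
  v = 0 - 3
  x = 3
  z = 3
  return v
After constant-fold (8 stmts):
  b = 3
  y = 3
  c = 3
  t = 12
  v = -3
  x = 3
  z = 3
  return v
After dead-code-elim (2 stmts):
  v = -3
  return v
Evaluate:
  b = 3  =>  b = 3
  y = b - 0  =>  y = 3
  c = b  =>  c = 3
  t = b * 4  =>  t = 12
  v = 0 - c  =>  v = -3
  x = y  =>  x = 3
  z = y  =>  z = 3
  return v = -3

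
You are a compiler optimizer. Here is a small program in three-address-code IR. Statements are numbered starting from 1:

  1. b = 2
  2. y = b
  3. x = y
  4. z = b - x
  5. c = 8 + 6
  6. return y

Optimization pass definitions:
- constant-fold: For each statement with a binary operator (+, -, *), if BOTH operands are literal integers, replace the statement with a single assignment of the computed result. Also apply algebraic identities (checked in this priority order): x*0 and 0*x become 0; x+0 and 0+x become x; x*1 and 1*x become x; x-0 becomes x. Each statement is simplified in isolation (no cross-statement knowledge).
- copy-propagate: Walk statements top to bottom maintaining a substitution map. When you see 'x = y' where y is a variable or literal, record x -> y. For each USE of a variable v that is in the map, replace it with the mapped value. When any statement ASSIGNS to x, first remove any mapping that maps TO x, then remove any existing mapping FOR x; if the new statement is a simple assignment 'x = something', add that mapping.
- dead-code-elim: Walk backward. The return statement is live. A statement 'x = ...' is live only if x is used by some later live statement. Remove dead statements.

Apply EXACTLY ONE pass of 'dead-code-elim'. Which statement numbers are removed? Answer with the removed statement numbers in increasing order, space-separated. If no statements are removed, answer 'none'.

Answer: 3 4 5

Derivation:
Backward liveness scan:
Stmt 1 'b = 2': KEEP (b is live); live-in = []
Stmt 2 'y = b': KEEP (y is live); live-in = ['b']
Stmt 3 'x = y': DEAD (x not in live set ['y'])
Stmt 4 'z = b - x': DEAD (z not in live set ['y'])
Stmt 5 'c = 8 + 6': DEAD (c not in live set ['y'])
Stmt 6 'return y': KEEP (return); live-in = ['y']
Removed statement numbers: [3, 4, 5]
Surviving IR:
  b = 2
  y = b
  return y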